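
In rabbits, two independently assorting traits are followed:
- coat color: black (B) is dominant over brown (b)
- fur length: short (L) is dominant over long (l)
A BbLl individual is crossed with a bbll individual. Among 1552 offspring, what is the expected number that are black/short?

Dihybrid cross BbLl × bbll — consider each gene separately:
coat color: Bb × bb → 2 Bb, 2 bb → 2 B_ : 2 bb (out of 4)
fur length: Ll × ll → 2 Ll, 2 ll → 2 L_ : 2 ll (out of 4)
Combine (counts out of 4 × 4 = 16): black/short (B_L_) = 2×2 = 4; black/long (B_ll) = 2×2 = 4; brown/short (bbL_) = 2×2 = 4; brown/long (bbll) = 2×2 = 4
Phenotype counts (out of 16): 4 black/short, 4 black/long, 4 brown/short, 4 brown/long
black/short: 4 out of 16 → fraction 1/4
Expected count = 1/4 × 1552 = 388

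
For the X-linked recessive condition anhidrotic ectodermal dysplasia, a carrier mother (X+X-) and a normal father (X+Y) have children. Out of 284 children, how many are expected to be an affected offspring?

Cross: X+X- × X+Y
Offspring: 1 X+X+, 1 X+Y, 1 X+X-, 1 X-Y
Probability of an affected offspring: 1/4
Expected count = 1/4 × 284 = 71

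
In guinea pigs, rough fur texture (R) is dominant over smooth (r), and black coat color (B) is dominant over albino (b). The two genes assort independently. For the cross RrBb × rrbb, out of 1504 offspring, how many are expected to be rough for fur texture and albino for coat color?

Dihybrid cross RrBb × rrbb — consider each gene separately:
fur texture: Rr × rr → 2 Rr, 2 rr → 2 R_ : 2 rr (out of 4)
coat color: Bb × bb → 2 Bb, 2 bb → 2 B_ : 2 bb (out of 4)
Looking for: rough (R_) and albino (bb)
P(rough) = 2/4, P(albino) = 2/4
P(both) = 2/4 × 2/4 = 4/16 = 1/4
Expected count = 1/4 × 1504 = 376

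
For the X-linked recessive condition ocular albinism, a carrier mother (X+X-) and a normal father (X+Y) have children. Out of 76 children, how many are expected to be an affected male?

Cross: X+X- × X+Y
Offspring: 1 X+X+, 1 X+Y, 1 X+X-, 1 X-Y
Probability of an affected male: 1/4
Expected count = 1/4 × 76 = 19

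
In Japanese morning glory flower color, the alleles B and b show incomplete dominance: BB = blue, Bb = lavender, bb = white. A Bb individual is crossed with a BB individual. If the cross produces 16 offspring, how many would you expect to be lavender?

Punnett square for Bb × BB:
Offspring genotypes: 2 BB, 2 Bb
Phenotype counts: 2 blue, 2 lavender
lavender: 2 out of 4 → fraction 1/2
Expected count = 1/2 × 16 = 8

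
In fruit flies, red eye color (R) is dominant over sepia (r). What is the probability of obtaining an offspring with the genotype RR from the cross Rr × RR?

Punnett square for Rr × RR:
Offspring genotypes: 2 RR, 2 Rr
Total offspring: 4
Count with target: 2
Probability: 2/4 = 1/2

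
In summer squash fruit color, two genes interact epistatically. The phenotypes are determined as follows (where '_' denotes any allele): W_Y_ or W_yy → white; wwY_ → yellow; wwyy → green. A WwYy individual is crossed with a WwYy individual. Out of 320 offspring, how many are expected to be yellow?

Cross: WwYy × WwYy — consider each gene separately:
W gene: Ww × Ww → 1 WW, 2 Ww, 1 ww → 3 W_ : 1 ww (out of 4)
Y gene: Yy × Yy → 1 YY, 2 Yy, 1 yy → 3 Y_ : 1 yy (out of 4)
Genotype classes (out of 4 × 4 = 16): W_Y_ = 3×3 = 9; W_yy = 3×1 = 3; wwY_ = 1×3 = 3; wwyy = 1×1 = 1
Apply the phenotype rules: W_Y_ (9) + W_yy (3) → white; wwY_ (3) → yellow; wwyy (1) → green
Phenotype counts (out of 16): 12 white, 3 yellow, 1 green
yellow: 3 out of 16 → fraction 3/16
Expected count = 3/16 × 320 = 60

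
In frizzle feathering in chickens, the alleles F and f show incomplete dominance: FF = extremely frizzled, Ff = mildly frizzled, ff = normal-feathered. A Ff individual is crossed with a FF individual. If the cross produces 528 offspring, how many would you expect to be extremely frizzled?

Punnett square for Ff × FF:
Offspring genotypes: 2 FF, 2 Ff
Phenotype counts: 2 extremely frizzled, 2 mildly frizzled
extremely frizzled: 2 out of 4 → fraction 1/2
Expected count = 1/2 × 528 = 264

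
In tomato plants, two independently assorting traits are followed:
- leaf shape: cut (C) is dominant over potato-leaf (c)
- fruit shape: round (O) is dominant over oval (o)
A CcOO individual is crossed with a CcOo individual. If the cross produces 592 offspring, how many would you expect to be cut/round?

Dihybrid cross CcOO × CcOo — consider each gene separately:
leaf shape: Cc × Cc → 1 CC, 2 Cc, 1 cc → 3 C_ : 1 cc (out of 4)
fruit shape: OO × Oo → 2 OO, 2 Oo → 4 O_ (out of 4)
Combine (counts out of 4 × 4 = 16): cut/round (C_O_) = 3×4 = 12; potato-leaf/round (ccO_) = 1×4 = 4
Phenotype counts (out of 16): 12 cut/round, 4 potato-leaf/round
cut/round: 12 out of 16 → fraction 3/4
Expected count = 3/4 × 592 = 444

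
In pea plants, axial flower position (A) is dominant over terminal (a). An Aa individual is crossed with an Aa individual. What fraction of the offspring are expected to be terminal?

Punnett square for Aa × Aa:
Offspring genotypes: 1 AA, 2 Aa, 1 aa
axial: 3, terminal: 1
terminal: 1 out of 4
Probability: 1/4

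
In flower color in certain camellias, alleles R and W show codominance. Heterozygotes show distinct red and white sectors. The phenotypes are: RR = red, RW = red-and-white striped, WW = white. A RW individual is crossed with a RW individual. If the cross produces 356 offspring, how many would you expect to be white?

Punnett square for RW × RW:
Offspring genotypes: 1 RR, 2 RW, 1 WW
Phenotype counts: 1 red, 2 red-and-white striped, 1 white
white: 1 out of 4 → fraction 1/4
Expected count = 1/4 × 356 = 89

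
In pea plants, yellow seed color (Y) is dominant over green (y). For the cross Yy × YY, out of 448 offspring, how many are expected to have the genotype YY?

Punnett square for Yy × YY:
Offspring genotypes: 2 YY, 2 Yy
Total offspring: 4
Count with target: 2
Probability: 2/4 = 1/2
Expected count = 1/2 × 448 = 224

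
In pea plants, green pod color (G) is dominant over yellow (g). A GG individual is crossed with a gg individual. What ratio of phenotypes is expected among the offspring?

Punnett square for GG × gg:
Offspring genotypes: 4 Gg
green: 4, yellow: 0
Ratio: all green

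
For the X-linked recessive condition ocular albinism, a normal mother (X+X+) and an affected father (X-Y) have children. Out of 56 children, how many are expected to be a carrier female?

Cross: X+X+ × X-Y
Offspring: 2 X+X-, 2 X+Y
Probability of a carrier female: 2/4 = 1/2
Expected count = 1/2 × 56 = 28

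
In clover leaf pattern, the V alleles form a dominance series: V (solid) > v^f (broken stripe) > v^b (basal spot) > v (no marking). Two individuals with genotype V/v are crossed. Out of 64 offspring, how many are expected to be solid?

Cross: V/v × V/v
Allele dominance: V > v^f > v^b > v
Offspring genotypes: 1 V/V, 2 V/v, 1 v/v
Phenotype counts: 3 solid, 1 unmarked
solid: 3 out of 4 → fraction 3/4
Expected count = 3/4 × 64 = 48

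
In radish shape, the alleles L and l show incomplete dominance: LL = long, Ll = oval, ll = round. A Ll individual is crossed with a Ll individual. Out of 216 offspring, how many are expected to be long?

Punnett square for Ll × Ll:
Offspring genotypes: 1 LL, 2 Ll, 1 ll
Phenotype counts: 1 long, 2 oval, 1 round
long: 1 out of 4 → fraction 1/4
Expected count = 1/4 × 216 = 54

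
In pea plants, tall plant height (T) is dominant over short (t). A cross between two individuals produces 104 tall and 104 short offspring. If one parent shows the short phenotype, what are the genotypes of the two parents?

Observed offspring: 104 tall, 104 short
The observed ratio simplifies to 1:1. One parent shows short, so its genotype must be tt. A 1:1 offspring split requires the other parent to be heterozygous (Tt).
Parent genotypes: tt × Tt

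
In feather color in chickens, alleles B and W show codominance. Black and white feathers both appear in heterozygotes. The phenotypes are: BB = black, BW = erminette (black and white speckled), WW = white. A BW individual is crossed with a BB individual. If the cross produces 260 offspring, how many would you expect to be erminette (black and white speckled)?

Punnett square for BW × BB:
Offspring genotypes: 2 BB, 2 BW
Phenotype counts: 2 black, 2 erminette (black and white speckled)
erminette (black and white speckled): 2 out of 4 → fraction 1/2
Expected count = 1/2 × 260 = 130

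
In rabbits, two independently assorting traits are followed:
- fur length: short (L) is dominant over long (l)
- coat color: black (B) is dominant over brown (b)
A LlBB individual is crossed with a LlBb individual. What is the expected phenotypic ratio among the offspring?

Dihybrid cross LlBB × LlBb — consider each gene separately:
fur length: Ll × Ll → 1 LL, 2 Ll, 1 ll → 3 L_ : 1 ll (out of 4)
coat color: BB × Bb → 2 BB, 2 Bb → 4 B_ (out of 4)
Combine (counts out of 4 × 4 = 16): short/black (L_B_) = 3×4 = 12; long/black (llB_) = 1×4 = 4
Phenotype counts (out of 16): 12 short/black, 4 long/black
Ratio: 3 short/black : 1 long/black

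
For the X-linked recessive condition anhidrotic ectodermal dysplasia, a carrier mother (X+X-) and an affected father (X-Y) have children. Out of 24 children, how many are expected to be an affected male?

Cross: X+X- × X-Y
Offspring: 1 X+X-, 1 X+Y, 1 X-X-, 1 X-Y
Probability of an affected male: 1/4
Expected count = 1/4 × 24 = 6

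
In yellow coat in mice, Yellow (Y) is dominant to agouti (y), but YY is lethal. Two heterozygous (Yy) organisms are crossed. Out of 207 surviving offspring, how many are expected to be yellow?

Cross: Yy × Yy
Punnett square offspring (before lethality): 1 YY, 2 Yy, 1 yy
The YY genotype is lethal (embryos die); surviving offspring: 2 Yy, 1 yy
yellow: 2 out of 3 → fraction 2/3
Expected count = 2/3 × 207 = 138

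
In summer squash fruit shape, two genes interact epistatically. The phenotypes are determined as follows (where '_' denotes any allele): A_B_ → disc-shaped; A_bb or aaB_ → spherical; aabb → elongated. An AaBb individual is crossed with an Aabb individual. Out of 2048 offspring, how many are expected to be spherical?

Cross: AaBb × Aabb — consider each gene separately:
A gene: Aa × Aa → 1 AA, 2 Aa, 1 aa → 3 A_ : 1 aa (out of 4)
B gene: Bb × bb → 2 Bb, 2 bb → 2 B_ : 2 bb (out of 4)
Genotype classes (out of 4 × 4 = 16): A_B_ = 3×2 = 6; A_bb = 3×2 = 6; aaB_ = 1×2 = 2; aabb = 1×2 = 2
Apply the phenotype rules: A_B_ (6) → disc-shaped; A_bb (6) + aaB_ (2) → spherical; aabb (2) → elongated
Phenotype counts (out of 16): 6 disc-shaped, 8 spherical, 2 elongated
spherical: 8 out of 16 → fraction 1/2
Expected count = 1/2 × 2048 = 1024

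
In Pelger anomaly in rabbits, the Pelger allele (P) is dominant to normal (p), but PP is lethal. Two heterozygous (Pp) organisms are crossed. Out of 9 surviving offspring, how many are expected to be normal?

Cross: Pp × Pp
Punnett square offspring (before lethality): 1 PP, 2 Pp, 1 pp
The PP genotype is lethal (embryos die); surviving offspring: 2 Pp, 1 pp
normal: 1 out of 3 → fraction 1/3
Expected count = 1/3 × 9 = 3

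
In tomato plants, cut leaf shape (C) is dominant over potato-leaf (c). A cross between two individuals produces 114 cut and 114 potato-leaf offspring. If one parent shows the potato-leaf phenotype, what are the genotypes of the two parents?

Observed offspring: 114 cut, 114 potato-leaf
The observed ratio simplifies to 1:1. One parent shows potato-leaf, so its genotype must be cc. A 1:1 offspring split requires the other parent to be heterozygous (Cc).
Parent genotypes: cc × Cc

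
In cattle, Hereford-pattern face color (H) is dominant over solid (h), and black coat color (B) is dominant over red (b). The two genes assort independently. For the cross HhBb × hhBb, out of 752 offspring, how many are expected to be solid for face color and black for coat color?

Dihybrid cross HhBb × hhBb — consider each gene separately:
face color: Hh × hh → 2 Hh, 2 hh → 2 H_ : 2 hh (out of 4)
coat color: Bb × Bb → 1 BB, 2 Bb, 1 bb → 3 B_ : 1 bb (out of 4)
Looking for: solid (hh) and black (B_)
P(solid) = 2/4, P(black) = 3/4
P(both) = 2/4 × 3/4 = 6/16 = 3/8
Expected count = 3/8 × 752 = 282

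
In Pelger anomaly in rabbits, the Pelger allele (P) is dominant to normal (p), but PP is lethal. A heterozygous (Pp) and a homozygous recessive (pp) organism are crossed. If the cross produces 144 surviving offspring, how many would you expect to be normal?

Cross: Pp × pp
Punnett square offspring (before lethality): 2 Pp, 2 pp
No PP offspring are produced in this cross.
normal: 2 out of 4 → fraction 1/2
Expected count = 1/2 × 144 = 72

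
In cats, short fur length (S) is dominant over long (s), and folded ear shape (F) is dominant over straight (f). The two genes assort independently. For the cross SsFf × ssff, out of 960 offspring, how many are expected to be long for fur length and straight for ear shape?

Dihybrid cross SsFf × ssff — consider each gene separately:
fur length: Ss × ss → 2 Ss, 2 ss → 2 S_ : 2 ss (out of 4)
ear shape: Ff × ff → 2 Ff, 2 ff → 2 F_ : 2 ff (out of 4)
Looking for: long (ss) and straight (ff)
P(long) = 2/4, P(straight) = 2/4
P(both) = 2/4 × 2/4 = 4/16 = 1/4
Expected count = 1/4 × 960 = 240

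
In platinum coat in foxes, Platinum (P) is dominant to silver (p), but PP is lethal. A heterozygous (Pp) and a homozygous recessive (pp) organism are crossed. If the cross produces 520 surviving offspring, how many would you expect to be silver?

Cross: Pp × pp
Punnett square offspring (before lethality): 2 Pp, 2 pp
No PP offspring are produced in this cross.
silver: 2 out of 4 → fraction 1/2
Expected count = 1/2 × 520 = 260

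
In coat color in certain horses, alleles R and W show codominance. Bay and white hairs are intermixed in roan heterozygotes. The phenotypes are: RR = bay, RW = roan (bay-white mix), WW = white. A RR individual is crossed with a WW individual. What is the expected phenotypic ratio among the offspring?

Punnett square for RR × WW:
Offspring genotypes: 4 RW
Phenotype counts: 4 roan (bay-white mix)
Ratio: all roan (bay-white mix)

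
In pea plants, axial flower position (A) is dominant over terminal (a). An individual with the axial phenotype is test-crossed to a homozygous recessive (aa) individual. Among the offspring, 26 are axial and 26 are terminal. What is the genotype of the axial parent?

Test cross: ? × aa
Offspring: 26 axial, 26 terminal — approximately 1:1.
A 1:1 ratio in a test cross indicates the unknown parent is heterozygous (Aa).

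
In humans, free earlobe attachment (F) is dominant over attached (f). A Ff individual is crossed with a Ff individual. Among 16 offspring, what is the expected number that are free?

Punnett square for Ff × Ff:
Offspring genotypes: 1 FF, 2 Ff, 1 ff
free: 3, attached: 1
free: 3 out of 4 → fraction 3/4
Expected count = 3/4 × 16 = 12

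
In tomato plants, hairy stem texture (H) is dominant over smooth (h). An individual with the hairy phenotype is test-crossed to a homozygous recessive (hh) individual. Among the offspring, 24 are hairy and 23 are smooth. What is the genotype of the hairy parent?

Test cross: ? × hh
Offspring: 24 hairy, 23 smooth — approximately 1:1.
A 1:1 ratio in a test cross indicates the unknown parent is heterozygous (Hh).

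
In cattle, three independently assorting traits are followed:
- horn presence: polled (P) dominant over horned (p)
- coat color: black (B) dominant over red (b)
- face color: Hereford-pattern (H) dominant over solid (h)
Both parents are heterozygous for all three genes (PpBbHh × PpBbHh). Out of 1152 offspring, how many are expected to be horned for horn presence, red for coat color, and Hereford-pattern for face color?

Trihybrid cross: PpBbHh × PpBbHh
Each trait segregates independently with a 3:1 phenotypic ratio, so each gene contributes 3/4 (dominant) or 1/4 (recessive).
Target: horned (horn presence), red (coat color), Hereford-pattern (face color)
Probability = product of independent per-trait probabilities
= 1/4 × 1/4 × 3/4 = 3/64
Expected count = 3/64 × 1152 = 54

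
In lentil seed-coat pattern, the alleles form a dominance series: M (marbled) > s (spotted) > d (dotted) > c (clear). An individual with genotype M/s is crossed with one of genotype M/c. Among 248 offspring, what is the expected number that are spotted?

Cross: M/s × M/c
Allele dominance: M > s > d > c
Offspring genotypes: 1 M/M, 1 M/c, 1 M/s, 1 s/c
Phenotype counts: 3 marbled, 1 spotted
spotted: 1 out of 4 → fraction 1/4
Expected count = 1/4 × 248 = 62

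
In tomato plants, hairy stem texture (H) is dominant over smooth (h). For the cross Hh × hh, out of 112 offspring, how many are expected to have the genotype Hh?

Punnett square for Hh × hh:
Offspring genotypes: 2 Hh, 2 hh
Total offspring: 4
Count with target: 2
Probability: 2/4 = 1/2
Expected count = 1/2 × 112 = 56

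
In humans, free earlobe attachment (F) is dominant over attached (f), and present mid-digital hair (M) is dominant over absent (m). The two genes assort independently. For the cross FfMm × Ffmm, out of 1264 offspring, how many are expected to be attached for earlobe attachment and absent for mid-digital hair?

Dihybrid cross FfMm × Ffmm — consider each gene separately:
earlobe attachment: Ff × Ff → 1 FF, 2 Ff, 1 ff → 3 F_ : 1 ff (out of 4)
mid-digital hair: Mm × mm → 2 Mm, 2 mm → 2 M_ : 2 mm (out of 4)
Looking for: attached (ff) and absent (mm)
P(attached) = 1/4, P(absent) = 2/4
P(both) = 1/4 × 2/4 = 2/16 = 1/8
Expected count = 1/8 × 1264 = 158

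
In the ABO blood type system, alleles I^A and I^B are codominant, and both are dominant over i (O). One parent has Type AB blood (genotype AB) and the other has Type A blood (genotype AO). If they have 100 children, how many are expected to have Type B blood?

Cross: AB × AO
Possible offspring genotypes: 1 AA, 1 AO, 1 AB, 1 BO
Blood type counts: 2 Type A, 1 Type AB, 1 Type B
Probability of Type B: 1/4
Expected count = 1/4 × 100 = 25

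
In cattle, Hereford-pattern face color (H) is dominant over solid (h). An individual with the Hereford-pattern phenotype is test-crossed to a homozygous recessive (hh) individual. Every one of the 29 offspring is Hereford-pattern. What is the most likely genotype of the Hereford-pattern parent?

Test cross: ? × hh
All offspring are Hereford-pattern.
If the unknown parent were heterozygous (Hh), about half of 29 offspring would be solid; none are. The unknown parent is most likely homozygous dominant (HH).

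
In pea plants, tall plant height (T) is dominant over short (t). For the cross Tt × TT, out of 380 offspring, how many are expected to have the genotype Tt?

Punnett square for Tt × TT:
Offspring genotypes: 2 TT, 2 Tt
Total offspring: 4
Count with target: 2
Probability: 2/4 = 1/2
Expected count = 1/2 × 380 = 190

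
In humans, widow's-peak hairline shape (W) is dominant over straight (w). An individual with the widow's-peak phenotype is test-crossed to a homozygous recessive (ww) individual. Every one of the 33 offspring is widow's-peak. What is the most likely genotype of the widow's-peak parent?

Test cross: ? × ww
All offspring are widow's-peak.
If the unknown parent were heterozygous (Ww), about half of 33 offspring would be straight; none are. The unknown parent is most likely homozygous dominant (WW).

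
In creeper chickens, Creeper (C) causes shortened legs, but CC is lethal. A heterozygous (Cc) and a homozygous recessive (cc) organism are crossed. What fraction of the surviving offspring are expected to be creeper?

Cross: Cc × cc
Punnett square offspring (before lethality): 2 Cc, 2 cc
No CC offspring are produced in this cross.
creeper: 2 out of 4
Probability: 2/4 = 1/2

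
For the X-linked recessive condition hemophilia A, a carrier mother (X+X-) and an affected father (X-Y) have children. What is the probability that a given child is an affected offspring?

Cross: X+X- × X-Y
Offspring: 1 X+X-, 1 X+Y, 1 X-X-, 1 X-Y
Probability of an affected offspring: 2/4 = 1/2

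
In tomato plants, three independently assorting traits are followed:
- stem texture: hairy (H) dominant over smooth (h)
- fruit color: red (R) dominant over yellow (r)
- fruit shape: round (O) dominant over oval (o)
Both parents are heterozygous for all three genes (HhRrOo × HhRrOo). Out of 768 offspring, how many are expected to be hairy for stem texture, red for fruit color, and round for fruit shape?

Trihybrid cross: HhRrOo × HhRrOo
Each trait segregates independently with a 3:1 phenotypic ratio, so each gene contributes 3/4 (dominant) or 1/4 (recessive).
Target: hairy (stem texture), red (fruit color), round (fruit shape)
Probability = product of independent per-trait probabilities
= 3/4 × 3/4 × 3/4 = 27/64
Expected count = 27/64 × 768 = 324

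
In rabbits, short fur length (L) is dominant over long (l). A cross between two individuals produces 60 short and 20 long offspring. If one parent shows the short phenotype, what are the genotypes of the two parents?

Observed offspring: 60 short, 20 long
The observed ratio simplifies to 3:1. Long (ll) offspring appear, so each parent must contribute one l allele. The parent stated to show short carries L, so it is Ll. The other parent is then either Ll or ll: Ll × ll would give a 1:1 split, whereas Ll × Ll gives 3:1 — matching the data. So both parents are heterozygous (Ll × Ll).
Parent genotypes: Ll × Ll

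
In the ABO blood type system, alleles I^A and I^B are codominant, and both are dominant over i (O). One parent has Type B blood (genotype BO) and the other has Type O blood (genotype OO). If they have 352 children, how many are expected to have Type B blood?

Cross: BO × OO
Possible offspring genotypes: 2 BO, 2 OO
Blood type counts: 2 Type B, 2 Type O
Probability of Type B: 2/4 = 1/2
Expected count = 1/2 × 352 = 176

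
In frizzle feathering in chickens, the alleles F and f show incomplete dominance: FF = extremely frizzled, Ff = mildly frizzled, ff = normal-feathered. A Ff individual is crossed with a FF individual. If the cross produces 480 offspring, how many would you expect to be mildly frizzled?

Punnett square for Ff × FF:
Offspring genotypes: 2 FF, 2 Ff
Phenotype counts: 2 extremely frizzled, 2 mildly frizzled
mildly frizzled: 2 out of 4 → fraction 1/2
Expected count = 1/2 × 480 = 240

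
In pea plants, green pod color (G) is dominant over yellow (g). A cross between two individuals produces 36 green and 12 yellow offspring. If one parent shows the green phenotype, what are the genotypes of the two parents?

Observed offspring: 36 green, 12 yellow
The observed ratio simplifies to 3:1. Yellow (gg) offspring appear, so each parent must contribute one g allele. The parent stated to show green carries G, so it is Gg. The other parent is then either Gg or gg: Gg × gg would give a 1:1 split, whereas Gg × Gg gives 3:1 — matching the data. So both parents are heterozygous (Gg × Gg).
Parent genotypes: Gg × Gg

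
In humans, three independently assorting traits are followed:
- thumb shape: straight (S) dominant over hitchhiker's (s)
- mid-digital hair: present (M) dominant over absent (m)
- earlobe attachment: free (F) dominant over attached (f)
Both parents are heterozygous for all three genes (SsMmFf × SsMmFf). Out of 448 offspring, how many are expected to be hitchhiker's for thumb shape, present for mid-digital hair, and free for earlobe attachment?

Trihybrid cross: SsMmFf × SsMmFf
Each trait segregates independently with a 3:1 phenotypic ratio, so each gene contributes 3/4 (dominant) or 1/4 (recessive).
Target: hitchhiker's (thumb shape), present (mid-digital hair), free (earlobe attachment)
Probability = product of independent per-trait probabilities
= 1/4 × 3/4 × 3/4 = 9/64
Expected count = 9/64 × 448 = 63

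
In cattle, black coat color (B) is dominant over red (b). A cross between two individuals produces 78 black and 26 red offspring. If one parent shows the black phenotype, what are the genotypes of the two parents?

Observed offspring: 78 black, 26 red
The observed ratio simplifies to 3:1. Red (bb) offspring appear, so each parent must contribute one b allele. The parent stated to show black carries B, so it is Bb. The other parent is then either Bb or bb: Bb × bb would give a 1:1 split, whereas Bb × Bb gives 3:1 — matching the data. So both parents are heterozygous (Bb × Bb).
Parent genotypes: Bb × Bb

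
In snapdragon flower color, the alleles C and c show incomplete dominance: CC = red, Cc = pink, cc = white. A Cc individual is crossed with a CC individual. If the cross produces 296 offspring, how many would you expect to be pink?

Punnett square for Cc × CC:
Offspring genotypes: 2 CC, 2 Cc
Phenotype counts: 2 red, 2 pink
pink: 2 out of 4 → fraction 1/2
Expected count = 1/2 × 296 = 148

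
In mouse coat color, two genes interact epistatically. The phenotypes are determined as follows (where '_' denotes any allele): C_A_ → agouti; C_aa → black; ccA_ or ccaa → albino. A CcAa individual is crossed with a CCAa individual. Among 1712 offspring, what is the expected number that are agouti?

Cross: CcAa × CCAa — consider each gene separately:
C gene: Cc × CC → 2 CC, 2 Cc → 4 C_ (out of 4)
A gene: Aa × Aa → 1 AA, 2 Aa, 1 aa → 3 A_ : 1 aa (out of 4)
Genotype classes (out of 4 × 4 = 16): C_A_ = 4×3 = 12; C_aa = 4×1 = 4
Apply the phenotype rules: C_A_ (12) → agouti; C_aa (4) → black
Phenotype counts (out of 16): 12 agouti, 4 black
agouti: 12 out of 16 → fraction 3/4
Expected count = 3/4 × 1712 = 1284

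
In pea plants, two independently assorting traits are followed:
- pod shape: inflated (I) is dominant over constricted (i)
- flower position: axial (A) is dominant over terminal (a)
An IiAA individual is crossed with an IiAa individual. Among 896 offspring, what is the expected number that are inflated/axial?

Dihybrid cross IiAA × IiAa — consider each gene separately:
pod shape: Ii × Ii → 1 II, 2 Ii, 1 ii → 3 I_ : 1 ii (out of 4)
flower position: AA × Aa → 2 AA, 2 Aa → 4 A_ (out of 4)
Combine (counts out of 4 × 4 = 16): inflated/axial (I_A_) = 3×4 = 12; constricted/axial (iiA_) = 1×4 = 4
Phenotype counts (out of 16): 12 inflated/axial, 4 constricted/axial
inflated/axial: 12 out of 16 → fraction 3/4
Expected count = 3/4 × 896 = 672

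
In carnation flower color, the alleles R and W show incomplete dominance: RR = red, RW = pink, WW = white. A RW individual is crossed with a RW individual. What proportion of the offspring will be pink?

Punnett square for RW × RW:
Offspring genotypes: 1 RR, 2 RW, 1 WW
Phenotype counts: 1 red, 2 pink, 1 white
pink: 2 out of 4
Probability: 2/4 = 1/2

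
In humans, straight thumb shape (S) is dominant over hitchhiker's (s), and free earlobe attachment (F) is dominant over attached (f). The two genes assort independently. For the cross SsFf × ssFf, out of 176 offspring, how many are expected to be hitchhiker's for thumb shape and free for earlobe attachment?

Dihybrid cross SsFf × ssFf — consider each gene separately:
thumb shape: Ss × ss → 2 Ss, 2 ss → 2 S_ : 2 ss (out of 4)
earlobe attachment: Ff × Ff → 1 FF, 2 Ff, 1 ff → 3 F_ : 1 ff (out of 4)
Looking for: hitchhiker's (ss) and free (F_)
P(hitchhiker's) = 2/4, P(free) = 3/4
P(both) = 2/4 × 3/4 = 6/16 = 3/8
Expected count = 3/8 × 176 = 66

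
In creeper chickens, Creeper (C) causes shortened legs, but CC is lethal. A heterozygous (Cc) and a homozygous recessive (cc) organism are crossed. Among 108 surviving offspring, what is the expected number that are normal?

Cross: Cc × cc
Punnett square offspring (before lethality): 2 Cc, 2 cc
No CC offspring are produced in this cross.
normal: 2 out of 4 → fraction 1/2
Expected count = 1/2 × 108 = 54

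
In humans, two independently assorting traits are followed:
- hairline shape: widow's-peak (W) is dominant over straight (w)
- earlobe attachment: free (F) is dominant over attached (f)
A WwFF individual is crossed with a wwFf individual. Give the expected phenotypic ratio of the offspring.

Dihybrid cross WwFF × wwFf — consider each gene separately:
hairline shape: Ww × ww → 2 Ww, 2 ww → 2 W_ : 2 ww (out of 4)
earlobe attachment: FF × Ff → 2 FF, 2 Ff → 4 F_ (out of 4)
Combine (counts out of 4 × 4 = 16): widow's-peak/free (W_F_) = 2×4 = 8; straight/free (wwF_) = 2×4 = 8
Phenotype counts (out of 16): 8 widow's-peak/free, 8 straight/free
Ratio: 1 widow's-peak/free : 1 straight/free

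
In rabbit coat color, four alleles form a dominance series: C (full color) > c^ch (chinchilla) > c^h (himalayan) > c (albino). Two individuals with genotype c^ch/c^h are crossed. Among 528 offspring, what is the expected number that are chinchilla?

Cross: c^ch/c^h × c^ch/c^h
Allele dominance: C > c^ch > c^h > c
Offspring genotypes: 1 c^ch/c^ch, 2 c^ch/c^h, 1 c^h/c^h
Phenotype counts: 3 chinchilla, 1 himalayan
chinchilla: 3 out of 4 → fraction 3/4
Expected count = 3/4 × 528 = 396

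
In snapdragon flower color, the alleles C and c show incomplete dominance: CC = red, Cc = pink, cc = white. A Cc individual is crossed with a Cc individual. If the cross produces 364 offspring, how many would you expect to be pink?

Punnett square for Cc × Cc:
Offspring genotypes: 1 CC, 2 Cc, 1 cc
Phenotype counts: 1 red, 2 pink, 1 white
pink: 2 out of 4 → fraction 1/2
Expected count = 1/2 × 364 = 182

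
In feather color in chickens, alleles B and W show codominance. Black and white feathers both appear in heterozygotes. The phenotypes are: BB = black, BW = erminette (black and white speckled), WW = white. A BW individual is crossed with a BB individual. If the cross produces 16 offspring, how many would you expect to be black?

Punnett square for BW × BB:
Offspring genotypes: 2 BB, 2 BW
Phenotype counts: 2 black, 2 erminette (black and white speckled)
black: 2 out of 4 → fraction 1/2
Expected count = 1/2 × 16 = 8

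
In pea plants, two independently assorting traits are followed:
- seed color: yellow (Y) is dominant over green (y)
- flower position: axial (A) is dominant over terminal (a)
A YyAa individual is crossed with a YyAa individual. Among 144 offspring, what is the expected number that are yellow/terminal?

Dihybrid cross YyAa × YyAa — consider each gene separately:
seed color: Yy × Yy → 1 YY, 2 Yy, 1 yy → 3 Y_ : 1 yy (out of 4)
flower position: Aa × Aa → 1 AA, 2 Aa, 1 aa → 3 A_ : 1 aa (out of 4)
Combine (counts out of 4 × 4 = 16): yellow/axial (Y_A_) = 3×3 = 9; yellow/terminal (Y_aa) = 3×1 = 3; green/axial (yyA_) = 1×3 = 3; green/terminal (yyaa) = 1×1 = 1
Phenotype counts (out of 16): 9 yellow/axial, 3 yellow/terminal, 3 green/axial, 1 green/terminal
yellow/terminal: 3 out of 16 → fraction 3/16
Expected count = 3/16 × 144 = 27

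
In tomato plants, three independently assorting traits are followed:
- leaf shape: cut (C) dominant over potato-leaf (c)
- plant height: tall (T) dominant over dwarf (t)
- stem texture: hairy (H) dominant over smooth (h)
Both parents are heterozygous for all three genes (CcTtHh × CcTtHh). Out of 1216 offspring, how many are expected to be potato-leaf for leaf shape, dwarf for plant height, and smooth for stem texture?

Trihybrid cross: CcTtHh × CcTtHh
Each trait segregates independently with a 3:1 phenotypic ratio, so each gene contributes 3/4 (dominant) or 1/4 (recessive).
Target: potato-leaf (leaf shape), dwarf (plant height), smooth (stem texture)
Probability = product of independent per-trait probabilities
= 1/4 × 1/4 × 1/4 = 1/64
Expected count = 1/64 × 1216 = 19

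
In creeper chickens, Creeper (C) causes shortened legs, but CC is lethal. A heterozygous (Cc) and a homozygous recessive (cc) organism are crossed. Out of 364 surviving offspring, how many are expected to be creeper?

Cross: Cc × cc
Punnett square offspring (before lethality): 2 Cc, 2 cc
No CC offspring are produced in this cross.
creeper: 2 out of 4 → fraction 1/2
Expected count = 1/2 × 364 = 182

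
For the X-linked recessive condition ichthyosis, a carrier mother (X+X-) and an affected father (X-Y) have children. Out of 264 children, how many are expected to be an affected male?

Cross: X+X- × X-Y
Offspring: 1 X+X-, 1 X+Y, 1 X-X-, 1 X-Y
Probability of an affected male: 1/4
Expected count = 1/4 × 264 = 66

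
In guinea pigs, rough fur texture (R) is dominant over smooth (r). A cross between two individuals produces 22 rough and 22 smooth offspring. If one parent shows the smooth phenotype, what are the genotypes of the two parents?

Observed offspring: 22 rough, 22 smooth
The observed ratio simplifies to 1:1. One parent shows smooth, so its genotype must be rr. A 1:1 offspring split requires the other parent to be heterozygous (Rr).
Parent genotypes: rr × Rr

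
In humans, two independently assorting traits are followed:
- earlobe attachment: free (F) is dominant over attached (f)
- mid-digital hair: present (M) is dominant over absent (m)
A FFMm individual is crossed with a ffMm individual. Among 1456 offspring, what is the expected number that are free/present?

Dihybrid cross FFMm × ffMm — consider each gene separately:
earlobe attachment: FF × ff → 4 Ff → 4 F_ (out of 4)
mid-digital hair: Mm × Mm → 1 MM, 2 Mm, 1 mm → 3 M_ : 1 mm (out of 4)
Combine (counts out of 4 × 4 = 16): free/present (F_M_) = 4×3 = 12; free/absent (F_mm) = 4×1 = 4
Phenotype counts (out of 16): 12 free/present, 4 free/absent
free/present: 12 out of 16 → fraction 3/4
Expected count = 3/4 × 1456 = 1092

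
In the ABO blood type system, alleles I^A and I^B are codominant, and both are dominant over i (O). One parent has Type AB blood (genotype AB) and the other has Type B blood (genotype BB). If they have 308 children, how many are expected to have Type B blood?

Cross: AB × BB
Possible offspring genotypes: 2 AB, 2 BB
Blood type counts: 2 Type AB, 2 Type B
Probability of Type B: 2/4 = 1/2
Expected count = 1/2 × 308 = 154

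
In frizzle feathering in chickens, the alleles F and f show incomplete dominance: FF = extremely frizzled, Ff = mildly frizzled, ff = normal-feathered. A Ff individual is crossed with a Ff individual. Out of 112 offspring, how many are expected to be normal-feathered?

Punnett square for Ff × Ff:
Offspring genotypes: 1 FF, 2 Ff, 1 ff
Phenotype counts: 1 extremely frizzled, 2 mildly frizzled, 1 normal-feathered
normal-feathered: 1 out of 4 → fraction 1/4
Expected count = 1/4 × 112 = 28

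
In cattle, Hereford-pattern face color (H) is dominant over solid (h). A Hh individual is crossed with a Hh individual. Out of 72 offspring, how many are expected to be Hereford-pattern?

Punnett square for Hh × Hh:
Offspring genotypes: 1 HH, 2 Hh, 1 hh
Hereford-pattern: 3, solid: 1
Hereford-pattern: 3 out of 4 → fraction 3/4
Expected count = 3/4 × 72 = 54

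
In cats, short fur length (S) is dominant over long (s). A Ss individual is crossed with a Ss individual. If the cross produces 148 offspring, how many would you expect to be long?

Punnett square for Ss × Ss:
Offspring genotypes: 1 SS, 2 Ss, 1 ss
short: 3, long: 1
long: 1 out of 4 → fraction 1/4
Expected count = 1/4 × 148 = 37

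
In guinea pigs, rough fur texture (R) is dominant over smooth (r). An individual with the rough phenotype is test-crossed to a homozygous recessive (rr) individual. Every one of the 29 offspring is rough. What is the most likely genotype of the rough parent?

Test cross: ? × rr
All offspring are rough.
If the unknown parent were heterozygous (Rr), about half of 29 offspring would be smooth; none are. The unknown parent is most likely homozygous dominant (RR).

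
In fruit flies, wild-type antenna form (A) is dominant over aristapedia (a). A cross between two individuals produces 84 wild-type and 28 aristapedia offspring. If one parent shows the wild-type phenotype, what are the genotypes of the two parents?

Observed offspring: 84 wild-type, 28 aristapedia
The observed ratio simplifies to 3:1. Aristapedia (aa) offspring appear, so each parent must contribute one a allele. The parent stated to show wild-type carries A, so it is Aa. The other parent is then either Aa or aa: Aa × aa would give a 1:1 split, whereas Aa × Aa gives 3:1 — matching the data. So both parents are heterozygous (Aa × Aa).
Parent genotypes: Aa × Aa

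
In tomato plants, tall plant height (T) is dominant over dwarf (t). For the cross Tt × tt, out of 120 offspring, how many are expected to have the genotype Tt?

Punnett square for Tt × tt:
Offspring genotypes: 2 Tt, 2 tt
Total offspring: 4
Count with target: 2
Probability: 2/4 = 1/2
Expected count = 1/2 × 120 = 60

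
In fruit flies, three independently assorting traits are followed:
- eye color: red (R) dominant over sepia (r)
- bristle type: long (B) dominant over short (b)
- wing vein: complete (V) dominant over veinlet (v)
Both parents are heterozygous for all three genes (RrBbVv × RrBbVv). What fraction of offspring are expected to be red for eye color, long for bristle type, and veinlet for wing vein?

Trihybrid cross: RrBbVv × RrBbVv
Each trait segregates independently with a 3:1 phenotypic ratio, so each gene contributes 3/4 (dominant) or 1/4 (recessive).
Target: red (eye color), long (bristle type), veinlet (wing vein)
Probability = product of independent per-trait probabilities
= 3/4 × 3/4 × 1/4 = 9/64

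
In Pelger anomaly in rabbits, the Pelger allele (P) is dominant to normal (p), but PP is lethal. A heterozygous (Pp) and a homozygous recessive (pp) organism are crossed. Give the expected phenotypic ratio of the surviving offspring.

Cross: Pp × pp
Punnett square offspring (before lethality): 2 Pp, 2 pp
No PP offspring are produced in this cross.
Ratio: 1 Pelger : 1 normal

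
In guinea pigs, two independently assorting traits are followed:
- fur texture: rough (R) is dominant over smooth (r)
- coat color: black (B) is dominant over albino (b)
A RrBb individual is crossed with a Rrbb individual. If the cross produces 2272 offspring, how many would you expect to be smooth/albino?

Dihybrid cross RrBb × Rrbb — consider each gene separately:
fur texture: Rr × Rr → 1 RR, 2 Rr, 1 rr → 3 R_ : 1 rr (out of 4)
coat color: Bb × bb → 2 Bb, 2 bb → 2 B_ : 2 bb (out of 4)
Combine (counts out of 4 × 4 = 16): rough/black (R_B_) = 3×2 = 6; rough/albino (R_bb) = 3×2 = 6; smooth/black (rrB_) = 1×2 = 2; smooth/albino (rrbb) = 1×2 = 2
Phenotype counts (out of 16): 6 rough/black, 6 rough/albino, 2 smooth/black, 2 smooth/albino
smooth/albino: 2 out of 16 → fraction 1/8
Expected count = 1/8 × 2272 = 284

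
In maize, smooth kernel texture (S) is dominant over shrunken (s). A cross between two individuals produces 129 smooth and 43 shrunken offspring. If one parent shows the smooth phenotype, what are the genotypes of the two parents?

Observed offspring: 129 smooth, 43 shrunken
The observed ratio simplifies to 3:1. Shrunken (ss) offspring appear, so each parent must contribute one s allele. The parent stated to show smooth carries S, so it is Ss. The other parent is then either Ss or ss: Ss × ss would give a 1:1 split, whereas Ss × Ss gives 3:1 — matching the data. So both parents are heterozygous (Ss × Ss).
Parent genotypes: Ss × Ss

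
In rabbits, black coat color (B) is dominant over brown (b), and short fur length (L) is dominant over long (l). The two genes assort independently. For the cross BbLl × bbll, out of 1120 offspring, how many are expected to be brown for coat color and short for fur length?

Dihybrid cross BbLl × bbll — consider each gene separately:
coat color: Bb × bb → 2 Bb, 2 bb → 2 B_ : 2 bb (out of 4)
fur length: Ll × ll → 2 Ll, 2 ll → 2 L_ : 2 ll (out of 4)
Looking for: brown (bb) and short (L_)
P(brown) = 2/4, P(short) = 2/4
P(both) = 2/4 × 2/4 = 4/16 = 1/4
Expected count = 1/4 × 1120 = 280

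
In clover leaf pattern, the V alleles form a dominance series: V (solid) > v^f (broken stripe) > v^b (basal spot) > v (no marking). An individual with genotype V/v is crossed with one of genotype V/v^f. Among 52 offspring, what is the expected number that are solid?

Cross: V/v × V/v^f
Allele dominance: V > v^f > v^b > v
Offspring genotypes: 1 V/V, 1 V/v^f, 1 V/v, 1 v^f/v
Phenotype counts: 3 solid, 1 broken stripe
solid: 3 out of 4 → fraction 3/4
Expected count = 3/4 × 52 = 39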